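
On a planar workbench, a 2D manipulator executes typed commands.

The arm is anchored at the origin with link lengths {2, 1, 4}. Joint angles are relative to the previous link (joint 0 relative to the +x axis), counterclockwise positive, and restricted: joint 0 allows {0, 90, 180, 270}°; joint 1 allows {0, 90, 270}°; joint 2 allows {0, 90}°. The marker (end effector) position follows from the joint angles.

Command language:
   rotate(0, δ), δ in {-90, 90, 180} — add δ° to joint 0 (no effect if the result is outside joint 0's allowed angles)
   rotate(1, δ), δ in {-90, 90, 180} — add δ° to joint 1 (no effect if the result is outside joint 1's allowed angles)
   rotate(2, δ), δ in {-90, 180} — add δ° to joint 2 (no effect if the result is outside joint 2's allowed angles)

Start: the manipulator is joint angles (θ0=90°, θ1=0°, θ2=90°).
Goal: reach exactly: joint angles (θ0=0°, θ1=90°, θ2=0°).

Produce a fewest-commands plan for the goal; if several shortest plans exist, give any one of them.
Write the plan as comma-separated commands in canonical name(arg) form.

rotate(1, 90), rotate(2, -90), rotate(0, -90)

begin: joint angles (θ0=90°, θ1=0°, θ2=90°)
step 1 (rotate(1, 90)): joint angles (θ0=90°, θ1=90°, θ2=90°)
step 2 (rotate(2, -90)): joint angles (θ0=90°, θ1=90°, θ2=0°)
step 3 (rotate(0, -90)): joint angles (θ0=0°, θ1=90°, θ2=0°)
no 2-step plan works, so 3 is optimal.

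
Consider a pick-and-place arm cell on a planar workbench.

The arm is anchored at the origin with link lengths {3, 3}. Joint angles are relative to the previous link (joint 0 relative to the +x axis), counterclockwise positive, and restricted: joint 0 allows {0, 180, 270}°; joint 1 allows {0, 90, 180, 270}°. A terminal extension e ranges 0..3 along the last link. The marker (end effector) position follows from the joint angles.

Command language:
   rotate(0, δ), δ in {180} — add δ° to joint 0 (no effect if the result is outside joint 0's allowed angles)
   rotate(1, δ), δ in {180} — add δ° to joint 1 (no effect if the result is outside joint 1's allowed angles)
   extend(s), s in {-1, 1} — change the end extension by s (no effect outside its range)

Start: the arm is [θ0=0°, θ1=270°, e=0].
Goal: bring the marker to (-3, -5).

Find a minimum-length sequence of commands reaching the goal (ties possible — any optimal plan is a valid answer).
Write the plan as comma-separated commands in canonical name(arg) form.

rotate(0, 180), rotate(1, 180), extend(1), extend(1)

start: [θ0=0°, θ1=270°, e=0]
1. rotate(0, 180) → [θ0=180°, θ1=270°, e=0]
2. rotate(1, 180) → [θ0=180°, θ1=90°, e=0]
3. extend(1) → [θ0=180°, θ1=90°, e=1]
4. extend(1) → [θ0=180°, θ1=90°, e=2]
minimal: 4 command(s), checked below 4.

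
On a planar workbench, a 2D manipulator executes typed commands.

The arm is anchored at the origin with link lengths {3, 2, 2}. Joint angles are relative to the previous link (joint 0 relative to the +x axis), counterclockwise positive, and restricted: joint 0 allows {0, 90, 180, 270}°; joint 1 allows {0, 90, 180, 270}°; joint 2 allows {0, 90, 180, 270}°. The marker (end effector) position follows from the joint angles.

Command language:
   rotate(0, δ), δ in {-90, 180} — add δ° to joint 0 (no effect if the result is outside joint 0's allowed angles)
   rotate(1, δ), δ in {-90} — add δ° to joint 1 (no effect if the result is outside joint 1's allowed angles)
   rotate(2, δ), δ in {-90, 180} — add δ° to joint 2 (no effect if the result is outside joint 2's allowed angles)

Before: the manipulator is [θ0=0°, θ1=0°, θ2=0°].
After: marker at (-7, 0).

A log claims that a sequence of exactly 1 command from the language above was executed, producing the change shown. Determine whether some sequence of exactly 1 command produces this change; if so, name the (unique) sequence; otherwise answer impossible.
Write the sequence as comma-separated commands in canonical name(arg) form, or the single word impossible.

rotate(0, 180)

t0: [θ0=0°, θ1=0°, θ2=0°]
t=1 rotate(0, 180) ⇒ [θ0=180°, θ1=0°, θ2=0°]
no other 1-command option fits: unique.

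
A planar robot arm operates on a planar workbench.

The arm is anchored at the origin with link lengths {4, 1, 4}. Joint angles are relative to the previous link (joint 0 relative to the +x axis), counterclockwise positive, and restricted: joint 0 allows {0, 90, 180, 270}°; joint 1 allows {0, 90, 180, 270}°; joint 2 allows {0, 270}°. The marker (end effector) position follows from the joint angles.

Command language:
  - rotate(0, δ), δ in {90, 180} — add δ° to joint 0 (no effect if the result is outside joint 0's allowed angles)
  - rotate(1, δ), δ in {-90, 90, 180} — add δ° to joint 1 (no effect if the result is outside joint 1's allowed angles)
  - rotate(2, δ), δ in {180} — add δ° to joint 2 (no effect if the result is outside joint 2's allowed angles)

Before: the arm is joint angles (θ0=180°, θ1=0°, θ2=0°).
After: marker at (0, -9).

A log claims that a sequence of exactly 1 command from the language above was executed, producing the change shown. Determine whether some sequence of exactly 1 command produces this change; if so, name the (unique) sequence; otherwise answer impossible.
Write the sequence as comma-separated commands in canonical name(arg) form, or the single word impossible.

t0: joint angles (θ0=180°, θ1=0°, θ2=0°)
[1] after rotate(0, 90): joint angles (θ0=270°, θ1=0°, θ2=0°)
all 6 alternatives checked — unique.

rotate(0, 90)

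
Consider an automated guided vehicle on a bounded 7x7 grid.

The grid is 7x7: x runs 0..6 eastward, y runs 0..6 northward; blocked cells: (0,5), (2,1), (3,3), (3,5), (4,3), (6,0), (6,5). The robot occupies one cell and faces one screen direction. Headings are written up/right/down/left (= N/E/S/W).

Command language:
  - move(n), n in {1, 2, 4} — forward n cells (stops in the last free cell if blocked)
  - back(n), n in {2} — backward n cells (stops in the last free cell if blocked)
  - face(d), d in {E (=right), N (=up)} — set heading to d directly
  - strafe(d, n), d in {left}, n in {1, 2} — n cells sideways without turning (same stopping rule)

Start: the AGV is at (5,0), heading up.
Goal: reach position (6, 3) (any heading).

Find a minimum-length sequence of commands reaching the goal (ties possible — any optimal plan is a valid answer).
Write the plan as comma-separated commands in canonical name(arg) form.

move(2), move(1), face(E), move(2)

start: at (5,0), heading up
1. move(2) → at (5,2), heading up
2. move(1) → at (5,3), heading up
3. face(E) → at (5,3), heading right
4. move(2) → at (6,3), heading right
nothing shorter than 4 reaches the goal.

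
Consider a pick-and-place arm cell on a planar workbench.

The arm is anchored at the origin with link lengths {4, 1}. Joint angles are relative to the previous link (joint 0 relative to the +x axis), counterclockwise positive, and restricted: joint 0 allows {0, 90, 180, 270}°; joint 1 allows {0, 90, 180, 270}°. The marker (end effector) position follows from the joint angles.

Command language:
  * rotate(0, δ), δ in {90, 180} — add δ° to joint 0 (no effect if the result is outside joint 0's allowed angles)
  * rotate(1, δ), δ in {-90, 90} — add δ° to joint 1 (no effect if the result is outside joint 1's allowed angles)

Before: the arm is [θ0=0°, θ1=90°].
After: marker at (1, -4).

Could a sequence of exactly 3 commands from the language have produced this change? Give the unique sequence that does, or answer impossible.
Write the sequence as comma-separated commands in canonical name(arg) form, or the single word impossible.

begin: [θ0=0°, θ1=90°]
t=1 rotate(0, 90) ⇒ [θ0=90°, θ1=90°]
t=2 rotate(0, 90) ⇒ [θ0=180°, θ1=90°]
t=3 rotate(0, 90) ⇒ [θ0=270°, θ1=90°]
all 64 alternatives checked — unique.

rotate(0, 90), rotate(0, 90), rotate(0, 90)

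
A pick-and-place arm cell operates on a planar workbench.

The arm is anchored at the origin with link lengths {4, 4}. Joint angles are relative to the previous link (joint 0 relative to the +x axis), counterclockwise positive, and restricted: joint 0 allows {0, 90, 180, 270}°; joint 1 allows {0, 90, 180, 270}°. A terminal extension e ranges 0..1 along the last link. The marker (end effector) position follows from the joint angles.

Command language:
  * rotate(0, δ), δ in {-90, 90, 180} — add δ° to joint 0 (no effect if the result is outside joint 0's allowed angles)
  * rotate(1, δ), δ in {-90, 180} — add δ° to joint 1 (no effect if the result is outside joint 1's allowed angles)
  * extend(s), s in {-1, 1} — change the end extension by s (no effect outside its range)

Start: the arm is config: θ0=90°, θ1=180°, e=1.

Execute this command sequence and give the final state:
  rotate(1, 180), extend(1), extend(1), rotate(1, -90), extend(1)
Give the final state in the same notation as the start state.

config: θ0=90°, θ1=270°, e=1

begin: config: θ0=90°, θ1=180°, e=1
t=1 rotate(1, 180) ⇒ config: θ0=90°, θ1=0°, e=1
t=2 extend(1) ⇒ config: θ0=90°, θ1=0°, e=1
t=3 extend(1) ⇒ config: θ0=90°, θ1=0°, e=1
t=4 rotate(1, -90) ⇒ config: θ0=90°, θ1=270°, e=1
t=5 extend(1) ⇒ config: θ0=90°, θ1=270°, e=1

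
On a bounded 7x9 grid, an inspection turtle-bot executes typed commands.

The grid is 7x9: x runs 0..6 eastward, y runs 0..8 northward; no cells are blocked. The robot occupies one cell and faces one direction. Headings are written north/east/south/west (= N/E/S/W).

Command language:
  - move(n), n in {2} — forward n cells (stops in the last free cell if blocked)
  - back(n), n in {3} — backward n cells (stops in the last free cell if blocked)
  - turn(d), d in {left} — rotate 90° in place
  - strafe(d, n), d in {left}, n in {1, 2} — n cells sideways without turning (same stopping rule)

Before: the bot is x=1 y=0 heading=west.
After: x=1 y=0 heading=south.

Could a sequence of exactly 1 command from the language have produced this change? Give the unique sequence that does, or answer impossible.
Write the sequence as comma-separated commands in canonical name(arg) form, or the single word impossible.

turn(left)

key: (1,0) unchanged — the single command moves nothing
begin: x=1 y=0 heading=west
step 1 (turn(left)): x=1 y=0 heading=south
no rival 1-sequence matches.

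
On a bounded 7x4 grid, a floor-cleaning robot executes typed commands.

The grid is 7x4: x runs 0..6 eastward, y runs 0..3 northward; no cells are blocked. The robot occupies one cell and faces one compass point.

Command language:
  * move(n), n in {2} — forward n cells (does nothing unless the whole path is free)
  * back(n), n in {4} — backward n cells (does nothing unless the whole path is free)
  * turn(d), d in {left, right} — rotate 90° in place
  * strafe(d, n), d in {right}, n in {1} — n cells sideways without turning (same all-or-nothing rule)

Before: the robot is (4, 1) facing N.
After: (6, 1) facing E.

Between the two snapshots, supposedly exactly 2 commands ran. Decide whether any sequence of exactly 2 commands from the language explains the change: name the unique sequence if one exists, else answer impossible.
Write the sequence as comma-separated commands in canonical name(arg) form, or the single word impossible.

key: cell and facing (now E) both changed — the 2 commands mix motion and turning
start: (4, 1) facing N
t=1 turn(right) ⇒ (4, 1) facing E
t=2 move(2) ⇒ (6, 1) facing E
all 25 alternatives checked — unique.

turn(right), move(2)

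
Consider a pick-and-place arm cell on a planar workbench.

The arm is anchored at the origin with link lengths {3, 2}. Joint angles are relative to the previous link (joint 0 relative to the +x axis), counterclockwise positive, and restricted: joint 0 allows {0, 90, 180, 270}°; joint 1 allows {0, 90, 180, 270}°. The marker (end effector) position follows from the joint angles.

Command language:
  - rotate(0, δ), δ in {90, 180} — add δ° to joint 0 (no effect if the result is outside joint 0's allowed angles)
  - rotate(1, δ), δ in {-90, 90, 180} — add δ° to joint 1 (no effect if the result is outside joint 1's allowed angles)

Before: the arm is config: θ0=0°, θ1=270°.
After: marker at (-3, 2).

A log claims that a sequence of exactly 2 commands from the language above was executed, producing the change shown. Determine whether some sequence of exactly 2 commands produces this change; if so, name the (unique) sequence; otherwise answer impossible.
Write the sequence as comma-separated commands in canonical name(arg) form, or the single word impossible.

begin: config: θ0=0°, θ1=270°
1. rotate(0, 90) → config: θ0=90°, θ1=270°
2. rotate(0, 90) → config: θ0=180°, θ1=270°
no rival 2-sequence matches.

rotate(0, 90), rotate(0, 90)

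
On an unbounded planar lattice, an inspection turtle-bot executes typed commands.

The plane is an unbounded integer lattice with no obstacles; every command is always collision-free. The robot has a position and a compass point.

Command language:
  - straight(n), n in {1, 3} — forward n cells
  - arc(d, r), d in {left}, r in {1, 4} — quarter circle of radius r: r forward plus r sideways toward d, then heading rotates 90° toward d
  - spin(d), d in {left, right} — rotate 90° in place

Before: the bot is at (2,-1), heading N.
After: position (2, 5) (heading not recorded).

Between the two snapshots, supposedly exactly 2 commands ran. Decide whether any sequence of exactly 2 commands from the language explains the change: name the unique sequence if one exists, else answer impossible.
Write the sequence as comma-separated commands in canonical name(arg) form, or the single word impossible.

straight(3), straight(3)

from: at (2,-1), heading N
[1] after straight(3): at (2,2), heading N
[2] after straight(3): at (2,5), heading N
all 36 alternatives checked — unique.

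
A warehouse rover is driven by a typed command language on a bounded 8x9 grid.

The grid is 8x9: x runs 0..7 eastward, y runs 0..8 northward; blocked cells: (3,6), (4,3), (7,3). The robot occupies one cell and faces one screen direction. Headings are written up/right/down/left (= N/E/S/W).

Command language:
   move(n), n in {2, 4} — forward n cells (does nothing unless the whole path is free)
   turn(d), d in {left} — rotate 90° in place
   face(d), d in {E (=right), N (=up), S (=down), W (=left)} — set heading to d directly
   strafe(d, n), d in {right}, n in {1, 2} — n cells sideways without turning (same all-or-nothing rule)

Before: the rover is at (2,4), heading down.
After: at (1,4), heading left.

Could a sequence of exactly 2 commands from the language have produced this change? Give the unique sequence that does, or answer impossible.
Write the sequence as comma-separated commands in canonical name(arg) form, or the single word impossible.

key: cell and facing (now W) both changed — the 2 commands mix motion and turning
begin: at (2,4), heading down
1. strafe(right, 1) → at (1,4), heading down
2. face(W) → at (1,4), heading left
no other 2-command option fits: unique.

strafe(right, 1), face(W)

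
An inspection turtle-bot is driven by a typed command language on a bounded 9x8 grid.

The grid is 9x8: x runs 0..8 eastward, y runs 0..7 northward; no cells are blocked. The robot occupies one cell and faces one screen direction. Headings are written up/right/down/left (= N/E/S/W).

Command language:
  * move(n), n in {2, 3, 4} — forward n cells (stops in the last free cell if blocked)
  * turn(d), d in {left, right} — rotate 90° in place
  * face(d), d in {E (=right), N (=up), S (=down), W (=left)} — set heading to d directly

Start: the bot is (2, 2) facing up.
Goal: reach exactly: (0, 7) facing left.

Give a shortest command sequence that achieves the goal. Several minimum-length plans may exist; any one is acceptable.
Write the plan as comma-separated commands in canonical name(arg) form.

move(4), move(4), face(W), move(4)

t0: (2, 2) facing up
step 1 (move(4)): (2, 6) facing up
step 2 (move(4)): (2, 7) facing up
step 3 (face(W)): (2, 7) facing left
step 4 (move(4)): (0, 7) facing left
shorter routes all fall short; 4 is best.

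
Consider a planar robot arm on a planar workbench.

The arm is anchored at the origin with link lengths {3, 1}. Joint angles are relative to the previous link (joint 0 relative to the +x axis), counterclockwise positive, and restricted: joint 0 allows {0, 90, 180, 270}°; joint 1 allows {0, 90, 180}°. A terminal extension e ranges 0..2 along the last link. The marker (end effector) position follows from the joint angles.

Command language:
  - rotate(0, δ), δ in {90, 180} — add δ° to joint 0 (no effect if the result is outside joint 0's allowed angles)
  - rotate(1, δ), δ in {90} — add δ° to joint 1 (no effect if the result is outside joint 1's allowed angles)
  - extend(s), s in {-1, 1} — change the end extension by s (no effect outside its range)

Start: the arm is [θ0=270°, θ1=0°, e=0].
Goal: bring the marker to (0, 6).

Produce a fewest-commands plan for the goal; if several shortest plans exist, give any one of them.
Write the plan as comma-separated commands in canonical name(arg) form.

rotate(0, 180), extend(1), extend(1)

from: [θ0=270°, θ1=0°, e=0]
t=1 rotate(0, 180) ⇒ [θ0=90°, θ1=0°, e=0]
t=2 extend(1) ⇒ [θ0=90°, θ1=0°, e=1]
t=3 extend(1) ⇒ [θ0=90°, θ1=0°, e=2]
shorter routes all fall short; 3 is best.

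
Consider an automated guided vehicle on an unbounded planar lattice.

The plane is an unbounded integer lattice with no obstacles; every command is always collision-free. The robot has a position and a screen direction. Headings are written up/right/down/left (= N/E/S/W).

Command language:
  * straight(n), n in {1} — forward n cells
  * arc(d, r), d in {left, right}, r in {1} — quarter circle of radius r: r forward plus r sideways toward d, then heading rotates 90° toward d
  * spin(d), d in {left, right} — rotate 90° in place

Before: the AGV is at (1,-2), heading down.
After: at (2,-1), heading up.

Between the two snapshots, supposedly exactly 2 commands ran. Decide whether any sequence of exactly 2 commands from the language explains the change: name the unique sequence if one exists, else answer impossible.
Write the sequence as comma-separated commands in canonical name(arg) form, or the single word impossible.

spin(left), arc(left, 1)

key: cell and facing (now N) both changed — the 2 commands mix motion and turning
begin: at (1,-2), heading down
t=1 spin(left) ⇒ at (1,-2), heading right
t=2 arc(left, 1) ⇒ at (2,-1), heading up
uniquely the one of 25 2-step routes that fits.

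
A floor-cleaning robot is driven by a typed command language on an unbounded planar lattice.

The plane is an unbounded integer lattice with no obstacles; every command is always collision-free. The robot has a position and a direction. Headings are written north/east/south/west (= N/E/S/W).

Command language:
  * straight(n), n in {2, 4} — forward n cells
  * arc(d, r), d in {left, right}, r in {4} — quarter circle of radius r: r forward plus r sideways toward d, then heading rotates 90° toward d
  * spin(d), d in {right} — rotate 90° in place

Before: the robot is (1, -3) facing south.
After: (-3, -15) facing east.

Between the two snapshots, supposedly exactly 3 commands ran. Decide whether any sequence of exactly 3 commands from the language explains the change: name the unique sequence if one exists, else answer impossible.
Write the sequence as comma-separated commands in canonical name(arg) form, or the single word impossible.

arc(right, 4), arc(left, 4), arc(left, 4)

key: cell and facing (now E) both changed — the 3 commands mix motion and turning
begin: (1, -3) facing south
t=1 arc(right, 4) ⇒ (-3, -7) facing west
t=2 arc(left, 4) ⇒ (-7, -11) facing south
t=3 arc(left, 4) ⇒ (-3, -15) facing east
no other 3-command option fits: unique.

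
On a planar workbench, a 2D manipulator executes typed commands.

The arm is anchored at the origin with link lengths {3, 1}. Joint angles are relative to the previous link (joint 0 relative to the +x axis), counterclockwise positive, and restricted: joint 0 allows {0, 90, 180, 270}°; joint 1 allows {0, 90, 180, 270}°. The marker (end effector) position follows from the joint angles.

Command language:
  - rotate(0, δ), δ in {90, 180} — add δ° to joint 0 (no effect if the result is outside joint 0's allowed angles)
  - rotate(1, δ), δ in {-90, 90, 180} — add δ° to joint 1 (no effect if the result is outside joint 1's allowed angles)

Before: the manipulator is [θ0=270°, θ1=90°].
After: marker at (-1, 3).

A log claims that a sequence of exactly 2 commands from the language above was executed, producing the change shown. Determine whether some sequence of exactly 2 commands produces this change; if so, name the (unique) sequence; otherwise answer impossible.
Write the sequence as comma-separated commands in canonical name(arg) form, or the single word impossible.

t0: [θ0=270°, θ1=90°]
step 1 (rotate(0, 90)): [θ0=0°, θ1=90°]
step 2 (rotate(0, 90)): [θ0=90°, θ1=90°]
no other 2-command option fits: unique.

rotate(0, 90), rotate(0, 90)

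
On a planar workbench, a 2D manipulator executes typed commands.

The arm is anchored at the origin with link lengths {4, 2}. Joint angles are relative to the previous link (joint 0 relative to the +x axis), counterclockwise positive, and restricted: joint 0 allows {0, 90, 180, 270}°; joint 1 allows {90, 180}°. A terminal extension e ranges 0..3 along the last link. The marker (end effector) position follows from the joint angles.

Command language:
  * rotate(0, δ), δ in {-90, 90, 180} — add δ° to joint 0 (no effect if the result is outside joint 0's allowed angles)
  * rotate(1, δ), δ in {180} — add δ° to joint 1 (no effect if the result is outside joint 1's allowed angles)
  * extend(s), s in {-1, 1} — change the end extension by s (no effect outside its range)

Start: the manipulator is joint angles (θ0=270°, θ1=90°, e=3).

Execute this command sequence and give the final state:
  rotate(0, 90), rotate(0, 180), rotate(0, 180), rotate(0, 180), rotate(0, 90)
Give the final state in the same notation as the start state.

joint angles (θ0=270°, θ1=90°, e=3)

from: joint angles (θ0=270°, θ1=90°, e=3)
[1] after rotate(0, 90): joint angles (θ0=0°, θ1=90°, e=3)
[2] after rotate(0, 180): joint angles (θ0=180°, θ1=90°, e=3)
[3] after rotate(0, 180): joint angles (θ0=0°, θ1=90°, e=3)
[4] after rotate(0, 180): joint angles (θ0=180°, θ1=90°, e=3)
[5] after rotate(0, 90): joint angles (θ0=270°, θ1=90°, e=3)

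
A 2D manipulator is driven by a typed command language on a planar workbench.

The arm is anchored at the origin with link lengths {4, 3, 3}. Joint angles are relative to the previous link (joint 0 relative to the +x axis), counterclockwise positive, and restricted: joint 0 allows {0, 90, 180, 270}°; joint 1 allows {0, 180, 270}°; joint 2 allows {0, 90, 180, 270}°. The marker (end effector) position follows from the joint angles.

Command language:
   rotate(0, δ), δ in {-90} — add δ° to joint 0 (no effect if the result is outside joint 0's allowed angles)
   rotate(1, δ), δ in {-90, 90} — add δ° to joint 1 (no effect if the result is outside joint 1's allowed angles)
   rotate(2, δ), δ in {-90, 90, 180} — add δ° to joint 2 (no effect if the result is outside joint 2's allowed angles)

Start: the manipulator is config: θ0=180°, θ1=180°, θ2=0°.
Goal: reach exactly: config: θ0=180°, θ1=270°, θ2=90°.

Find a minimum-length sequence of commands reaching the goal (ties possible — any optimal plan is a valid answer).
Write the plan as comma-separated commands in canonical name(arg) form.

rotate(2, 90), rotate(1, 90)

start: config: θ0=180°, θ1=180°, θ2=0°
[1] after rotate(2, 90): config: θ0=180°, θ1=180°, θ2=90°
[2] after rotate(1, 90): config: θ0=180°, θ1=270°, θ2=90°
minimal: 2 command(s), checked below 2.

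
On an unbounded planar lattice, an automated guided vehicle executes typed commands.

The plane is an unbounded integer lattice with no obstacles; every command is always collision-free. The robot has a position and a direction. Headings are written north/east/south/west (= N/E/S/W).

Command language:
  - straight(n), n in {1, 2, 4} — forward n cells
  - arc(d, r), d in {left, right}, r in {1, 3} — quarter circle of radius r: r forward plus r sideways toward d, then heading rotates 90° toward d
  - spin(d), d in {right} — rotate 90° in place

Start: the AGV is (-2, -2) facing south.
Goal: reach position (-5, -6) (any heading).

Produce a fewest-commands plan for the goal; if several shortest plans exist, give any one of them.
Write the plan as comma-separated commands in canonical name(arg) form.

start: (-2, -2) facing south
step 1 (straight(1)): (-2, -3) facing south
step 2 (arc(right, 3)): (-5, -6) facing west
nothing shorter than 2 reaches the goal.

straight(1), arc(right, 3)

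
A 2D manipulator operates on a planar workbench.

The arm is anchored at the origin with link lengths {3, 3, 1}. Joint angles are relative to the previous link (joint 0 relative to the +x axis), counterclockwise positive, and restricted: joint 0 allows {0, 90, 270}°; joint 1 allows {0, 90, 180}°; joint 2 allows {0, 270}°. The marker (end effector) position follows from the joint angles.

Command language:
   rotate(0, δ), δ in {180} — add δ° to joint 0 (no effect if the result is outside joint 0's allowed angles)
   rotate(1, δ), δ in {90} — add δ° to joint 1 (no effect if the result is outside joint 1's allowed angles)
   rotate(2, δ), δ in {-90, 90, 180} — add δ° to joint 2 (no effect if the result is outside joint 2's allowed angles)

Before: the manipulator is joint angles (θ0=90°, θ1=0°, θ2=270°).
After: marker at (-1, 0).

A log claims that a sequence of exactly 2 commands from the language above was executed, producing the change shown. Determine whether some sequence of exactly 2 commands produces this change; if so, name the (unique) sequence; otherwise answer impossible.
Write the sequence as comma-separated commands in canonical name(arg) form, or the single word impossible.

rotate(1, 90), rotate(1, 90)

start: joint angles (θ0=90°, θ1=0°, θ2=270°)
1. rotate(1, 90) → joint angles (θ0=90°, θ1=90°, θ2=270°)
2. rotate(1, 90) → joint angles (θ0=90°, θ1=180°, θ2=270°)
all 25 alternatives checked — unique.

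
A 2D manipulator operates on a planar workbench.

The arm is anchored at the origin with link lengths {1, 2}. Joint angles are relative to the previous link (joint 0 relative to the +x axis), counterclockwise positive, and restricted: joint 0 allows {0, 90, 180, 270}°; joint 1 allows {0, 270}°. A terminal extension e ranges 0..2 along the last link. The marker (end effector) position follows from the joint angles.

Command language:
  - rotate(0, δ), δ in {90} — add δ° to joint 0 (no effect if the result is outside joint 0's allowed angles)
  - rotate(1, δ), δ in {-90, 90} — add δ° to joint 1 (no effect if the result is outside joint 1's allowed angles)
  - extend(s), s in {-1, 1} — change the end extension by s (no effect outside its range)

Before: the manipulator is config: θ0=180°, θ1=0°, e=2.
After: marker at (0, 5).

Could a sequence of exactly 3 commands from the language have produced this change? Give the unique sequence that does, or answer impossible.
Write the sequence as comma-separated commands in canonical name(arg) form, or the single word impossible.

start: config: θ0=180°, θ1=0°, e=2
1. rotate(0, 90) → config: θ0=270°, θ1=0°, e=2
2. rotate(0, 90) → config: θ0=0°, θ1=0°, e=2
3. rotate(0, 90) → config: θ0=90°, θ1=0°, e=2
no rival 3-sequence matches.

rotate(0, 90), rotate(0, 90), rotate(0, 90)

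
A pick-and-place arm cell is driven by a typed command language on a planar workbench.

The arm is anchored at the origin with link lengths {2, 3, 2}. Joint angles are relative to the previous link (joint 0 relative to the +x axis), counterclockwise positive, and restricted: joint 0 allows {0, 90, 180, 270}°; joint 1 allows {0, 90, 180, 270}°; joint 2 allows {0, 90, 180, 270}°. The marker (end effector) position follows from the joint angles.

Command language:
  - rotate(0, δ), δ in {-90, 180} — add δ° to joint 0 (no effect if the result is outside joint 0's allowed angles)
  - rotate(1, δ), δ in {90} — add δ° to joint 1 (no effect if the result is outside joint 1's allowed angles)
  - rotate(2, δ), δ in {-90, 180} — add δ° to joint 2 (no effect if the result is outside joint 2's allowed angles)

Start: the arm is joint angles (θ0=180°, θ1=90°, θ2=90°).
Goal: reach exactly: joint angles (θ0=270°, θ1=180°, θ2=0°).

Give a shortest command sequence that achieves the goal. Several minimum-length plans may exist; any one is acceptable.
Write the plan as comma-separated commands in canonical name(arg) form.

rotate(1, 90), rotate(2, -90), rotate(0, -90), rotate(0, 180)

t0: joint angles (θ0=180°, θ1=90°, θ2=90°)
1. rotate(1, 90) → joint angles (θ0=180°, θ1=180°, θ2=90°)
2. rotate(2, -90) → joint angles (θ0=180°, θ1=180°, θ2=0°)
3. rotate(0, -90) → joint angles (θ0=90°, θ1=180°, θ2=0°)
4. rotate(0, 180) → joint angles (θ0=270°, θ1=180°, θ2=0°)
no 3-step plan works, so 4 is optimal.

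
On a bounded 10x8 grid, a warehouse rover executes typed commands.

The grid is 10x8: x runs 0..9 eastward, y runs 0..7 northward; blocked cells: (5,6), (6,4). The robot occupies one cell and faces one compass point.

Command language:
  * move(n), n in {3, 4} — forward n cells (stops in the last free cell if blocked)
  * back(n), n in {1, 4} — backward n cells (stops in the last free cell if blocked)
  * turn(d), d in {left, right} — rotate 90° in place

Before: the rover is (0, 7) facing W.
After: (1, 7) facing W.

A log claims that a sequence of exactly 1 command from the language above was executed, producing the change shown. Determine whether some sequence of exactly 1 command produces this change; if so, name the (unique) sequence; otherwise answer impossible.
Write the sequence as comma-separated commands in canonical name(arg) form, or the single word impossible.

back(1)

key: still facing W — the one step turns nothing
from: (0, 7) facing W
t=1 back(1) ⇒ (1, 7) facing W
no other 1-command option fits: unique.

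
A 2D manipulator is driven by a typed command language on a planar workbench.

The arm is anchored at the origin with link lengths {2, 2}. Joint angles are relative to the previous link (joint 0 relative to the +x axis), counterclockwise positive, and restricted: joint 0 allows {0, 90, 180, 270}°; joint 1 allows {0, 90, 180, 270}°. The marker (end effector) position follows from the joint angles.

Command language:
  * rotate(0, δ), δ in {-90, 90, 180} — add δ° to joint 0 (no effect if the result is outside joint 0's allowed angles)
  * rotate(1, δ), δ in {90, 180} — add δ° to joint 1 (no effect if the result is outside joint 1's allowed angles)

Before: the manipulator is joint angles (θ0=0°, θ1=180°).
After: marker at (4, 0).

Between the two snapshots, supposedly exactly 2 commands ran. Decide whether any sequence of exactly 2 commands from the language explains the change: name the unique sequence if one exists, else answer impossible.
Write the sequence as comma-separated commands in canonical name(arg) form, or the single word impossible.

rotate(1, 90), rotate(1, 90)

initial: joint angles (θ0=0°, θ1=180°)
[1] after rotate(1, 90): joint angles (θ0=0°, θ1=270°)
[2] after rotate(1, 90): joint angles (θ0=0°, θ1=0°)
uniquely the one of 25 2-step routes that fits.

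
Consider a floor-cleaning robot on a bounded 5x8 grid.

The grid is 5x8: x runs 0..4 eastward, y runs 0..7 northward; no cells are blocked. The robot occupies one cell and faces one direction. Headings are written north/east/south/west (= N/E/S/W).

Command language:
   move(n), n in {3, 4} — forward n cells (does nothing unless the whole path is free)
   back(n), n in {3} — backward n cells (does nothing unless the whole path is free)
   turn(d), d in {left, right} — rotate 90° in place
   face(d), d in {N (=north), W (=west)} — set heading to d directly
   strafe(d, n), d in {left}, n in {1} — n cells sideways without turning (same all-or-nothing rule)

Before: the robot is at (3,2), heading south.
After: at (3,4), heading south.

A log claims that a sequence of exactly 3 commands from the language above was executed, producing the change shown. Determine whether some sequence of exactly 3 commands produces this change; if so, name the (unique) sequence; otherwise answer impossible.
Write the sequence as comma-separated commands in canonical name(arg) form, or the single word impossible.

key: heading stays S — no command in the sequence turns
start: at (3,2), heading south
t=1 back(3) ⇒ at (3,5), heading south
t=2 move(4) ⇒ at (3,1), heading south
t=3 back(3) ⇒ at (3,4), heading south
uniquely the one of 512 3-step routes that fits.

back(3), move(4), back(3)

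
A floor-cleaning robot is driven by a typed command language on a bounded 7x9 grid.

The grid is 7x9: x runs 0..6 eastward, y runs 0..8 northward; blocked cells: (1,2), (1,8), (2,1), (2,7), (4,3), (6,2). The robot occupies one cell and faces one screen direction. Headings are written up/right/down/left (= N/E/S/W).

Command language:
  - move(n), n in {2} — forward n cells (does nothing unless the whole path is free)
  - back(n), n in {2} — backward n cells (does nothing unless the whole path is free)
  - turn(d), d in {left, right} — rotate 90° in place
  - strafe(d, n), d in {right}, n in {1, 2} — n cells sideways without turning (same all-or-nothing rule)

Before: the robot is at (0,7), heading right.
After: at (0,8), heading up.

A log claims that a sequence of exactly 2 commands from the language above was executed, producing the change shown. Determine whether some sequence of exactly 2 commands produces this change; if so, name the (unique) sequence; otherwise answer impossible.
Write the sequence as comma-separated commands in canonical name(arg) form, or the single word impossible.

impossible

all 36 sequences checked — none match.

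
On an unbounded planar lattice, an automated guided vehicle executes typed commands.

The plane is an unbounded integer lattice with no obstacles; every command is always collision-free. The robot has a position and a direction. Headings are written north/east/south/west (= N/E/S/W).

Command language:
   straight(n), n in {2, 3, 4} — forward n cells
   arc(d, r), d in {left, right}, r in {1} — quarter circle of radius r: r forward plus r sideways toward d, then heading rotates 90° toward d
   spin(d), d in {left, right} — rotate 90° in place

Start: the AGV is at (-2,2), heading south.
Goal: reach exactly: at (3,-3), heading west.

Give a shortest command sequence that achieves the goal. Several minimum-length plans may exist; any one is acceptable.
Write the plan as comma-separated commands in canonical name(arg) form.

arc(left, 1), straight(4), arc(right, 1), straight(2), arc(right, 1)

initial: at (-2,2), heading south
[1] after arc(left, 1): at (-1,1), heading east
[2] after straight(4): at (3,1), heading east
[3] after arc(right, 1): at (4,0), heading south
[4] after straight(2): at (4,-2), heading south
[5] after arc(right, 1): at (3,-3), heading west
nothing shorter than 5 reaches the goal.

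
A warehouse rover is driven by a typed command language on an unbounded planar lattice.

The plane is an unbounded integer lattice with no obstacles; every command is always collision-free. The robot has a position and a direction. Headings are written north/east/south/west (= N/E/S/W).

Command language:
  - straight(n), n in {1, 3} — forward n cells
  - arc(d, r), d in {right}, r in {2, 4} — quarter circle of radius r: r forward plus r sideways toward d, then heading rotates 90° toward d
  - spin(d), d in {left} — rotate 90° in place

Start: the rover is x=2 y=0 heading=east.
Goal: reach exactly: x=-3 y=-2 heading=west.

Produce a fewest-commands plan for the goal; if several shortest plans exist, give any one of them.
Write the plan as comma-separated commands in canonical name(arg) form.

initial: x=2 y=0 heading=east
t=1 arc(right, 2) ⇒ x=4 y=-2 heading=south
t=2 arc(right, 2) ⇒ x=2 y=-4 heading=west
t=3 arc(right, 2) ⇒ x=0 y=-2 heading=north
t=4 spin(left) ⇒ x=0 y=-2 heading=west
t=5 straight(3) ⇒ x=-3 y=-2 heading=west
minimal: 5 command(s), checked below 5.

arc(right, 2), arc(right, 2), arc(right, 2), spin(left), straight(3)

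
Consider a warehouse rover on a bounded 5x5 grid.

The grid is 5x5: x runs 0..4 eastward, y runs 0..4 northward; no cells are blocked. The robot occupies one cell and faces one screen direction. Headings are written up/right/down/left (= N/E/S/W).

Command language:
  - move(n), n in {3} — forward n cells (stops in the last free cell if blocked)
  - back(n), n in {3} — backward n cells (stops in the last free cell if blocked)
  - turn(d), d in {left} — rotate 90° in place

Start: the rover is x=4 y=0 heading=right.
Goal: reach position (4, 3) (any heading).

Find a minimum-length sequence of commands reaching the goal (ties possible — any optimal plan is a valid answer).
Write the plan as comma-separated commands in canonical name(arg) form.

initial: x=4 y=0 heading=right
[1] after turn(left): x=4 y=0 heading=up
[2] after move(3): x=4 y=3 heading=up
nothing shorter than 2 reaches the goal.

turn(left), move(3)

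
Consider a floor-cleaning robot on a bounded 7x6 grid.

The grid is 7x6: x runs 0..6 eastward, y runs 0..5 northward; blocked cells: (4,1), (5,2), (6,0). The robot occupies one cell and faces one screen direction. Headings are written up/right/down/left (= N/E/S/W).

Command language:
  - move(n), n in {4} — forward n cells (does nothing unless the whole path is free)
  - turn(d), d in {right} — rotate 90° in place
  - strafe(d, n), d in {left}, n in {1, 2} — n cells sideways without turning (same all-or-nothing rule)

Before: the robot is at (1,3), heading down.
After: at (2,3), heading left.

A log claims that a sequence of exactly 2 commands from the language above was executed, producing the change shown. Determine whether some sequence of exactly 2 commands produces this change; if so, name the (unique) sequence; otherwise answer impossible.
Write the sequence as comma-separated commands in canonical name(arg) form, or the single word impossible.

key: order matters: swapping strafe(left, 1) and turn(right) lands elsewhere
begin: at (1,3), heading down
step 1 (strafe(left, 1)): at (2,3), heading down
step 2 (turn(right)): at (2,3), heading left
all 16 alternatives checked — unique.

strafe(left, 1), turn(right)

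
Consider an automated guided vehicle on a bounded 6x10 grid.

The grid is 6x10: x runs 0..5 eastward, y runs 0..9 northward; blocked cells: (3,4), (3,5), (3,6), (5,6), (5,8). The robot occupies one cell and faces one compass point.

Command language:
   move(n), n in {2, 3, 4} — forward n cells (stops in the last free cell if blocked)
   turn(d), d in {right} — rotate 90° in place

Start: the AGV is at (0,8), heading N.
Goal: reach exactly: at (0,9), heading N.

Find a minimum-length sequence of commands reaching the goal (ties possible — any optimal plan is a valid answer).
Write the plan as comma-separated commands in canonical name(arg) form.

move(4)

initial: at (0,8), heading N
[1] after move(4): at (0,9), heading N
nothing shorter than 1 reaches the goal.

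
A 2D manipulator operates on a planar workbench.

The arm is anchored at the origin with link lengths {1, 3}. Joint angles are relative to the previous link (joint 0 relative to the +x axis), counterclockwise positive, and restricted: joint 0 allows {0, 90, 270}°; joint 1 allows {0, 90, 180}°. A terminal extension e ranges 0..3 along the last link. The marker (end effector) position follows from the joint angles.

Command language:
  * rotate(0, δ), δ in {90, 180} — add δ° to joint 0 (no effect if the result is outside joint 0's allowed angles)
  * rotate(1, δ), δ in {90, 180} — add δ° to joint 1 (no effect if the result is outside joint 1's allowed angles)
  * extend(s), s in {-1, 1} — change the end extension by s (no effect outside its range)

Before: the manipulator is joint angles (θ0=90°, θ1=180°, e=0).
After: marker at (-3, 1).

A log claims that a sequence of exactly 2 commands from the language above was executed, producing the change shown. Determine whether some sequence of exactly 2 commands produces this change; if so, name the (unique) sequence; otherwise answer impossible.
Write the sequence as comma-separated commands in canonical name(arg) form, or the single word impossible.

rotate(1, 180), rotate(1, 90)

key: order matters: swapping rotate(1, 180) and rotate(1, 90) lands elsewhere
from: joint angles (θ0=90°, θ1=180°, e=0)
1. rotate(1, 180) → joint angles (θ0=90°, θ1=0°, e=0)
2. rotate(1, 90) → joint angles (θ0=90°, θ1=90°, e=0)
no rival 2-sequence matches.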